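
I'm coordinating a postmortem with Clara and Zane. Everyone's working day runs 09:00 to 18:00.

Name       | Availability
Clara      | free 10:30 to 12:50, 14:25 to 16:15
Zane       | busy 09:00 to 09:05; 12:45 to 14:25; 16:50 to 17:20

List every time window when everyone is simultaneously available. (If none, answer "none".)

Clara free: 10:30-12:50, 14:25-16:15.
Zane free: 09:05-12:45, 14:25-16:50, 17:20-18:00 (invert busy blocks within the working day).
Clara ∩ Zane: 10:30-12:45, 14:25-16:15.

10:30-12:45, 14:25-16:15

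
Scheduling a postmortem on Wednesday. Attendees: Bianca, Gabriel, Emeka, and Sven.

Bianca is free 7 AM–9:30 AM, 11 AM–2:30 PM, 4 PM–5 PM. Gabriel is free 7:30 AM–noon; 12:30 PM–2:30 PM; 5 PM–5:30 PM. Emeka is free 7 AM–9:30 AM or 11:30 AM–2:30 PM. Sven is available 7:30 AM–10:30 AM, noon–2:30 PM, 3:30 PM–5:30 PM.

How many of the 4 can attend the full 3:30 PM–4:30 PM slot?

Sven can make the full 15:30-16:30 slot — that's 1.

1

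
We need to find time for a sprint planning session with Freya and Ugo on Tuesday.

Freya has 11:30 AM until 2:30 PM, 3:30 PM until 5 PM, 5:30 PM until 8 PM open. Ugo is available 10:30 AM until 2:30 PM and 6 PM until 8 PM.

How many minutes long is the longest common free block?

180

Freya ∩ Ugo: 11:30-14:30, 18:00-20:00.
Those are the intersection windows.
The longest is 11:30-14:30 at 180 minutes.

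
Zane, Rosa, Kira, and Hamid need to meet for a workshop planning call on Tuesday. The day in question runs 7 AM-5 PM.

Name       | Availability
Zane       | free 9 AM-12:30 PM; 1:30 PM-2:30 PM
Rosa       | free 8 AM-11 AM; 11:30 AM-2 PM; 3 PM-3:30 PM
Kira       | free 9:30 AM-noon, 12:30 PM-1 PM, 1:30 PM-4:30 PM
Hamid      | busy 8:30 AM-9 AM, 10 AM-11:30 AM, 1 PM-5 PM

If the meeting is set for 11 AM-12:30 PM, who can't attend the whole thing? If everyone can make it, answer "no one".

Zane free: 09:00-12:30, 13:30-14:30.
Rosa free: 08:00-11:00, 11:30-14:00, 15:00-15:30.
Kira free: 09:30-12:00, 12:30-13:00, 13:30-16:30.
Hamid free: 07:00-08:30, 09:00-10:00, 11:30-13:00 (invert busy blocks within the working day).
Zane: free for 11:00-12:30. Rosa: not fully free for 11:00-12:30. Kira: not fully free for 11:00-12:30. Hamid: not fully free for 11:00-12:30.

Hamid, Kira, Rosa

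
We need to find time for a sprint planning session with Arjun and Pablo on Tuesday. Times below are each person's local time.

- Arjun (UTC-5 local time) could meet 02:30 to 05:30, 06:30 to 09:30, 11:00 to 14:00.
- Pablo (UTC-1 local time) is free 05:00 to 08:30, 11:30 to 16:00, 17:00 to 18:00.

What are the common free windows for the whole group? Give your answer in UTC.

Arjun in UTC: 07:30-10:30, 11:30-14:30, 16:00-19:00 (add 5h to convert from UTC-5).
Pablo in UTC: 06:00-09:30, 12:30-17:00, 18:00-19:00 (add 1h to convert from UTC-1).
Arjun ∩ Pablo: 07:30-09:30, 12:30-14:30, 16:00-17:00, 18:00-19:00.
So the common availability across everyone is 07:30-09:30, 12:30-14:30, 16:00-17:00, 18:00-19:00.

07:30-09:30, 12:30-14:30, 16:00-17:00, 18:00-19:00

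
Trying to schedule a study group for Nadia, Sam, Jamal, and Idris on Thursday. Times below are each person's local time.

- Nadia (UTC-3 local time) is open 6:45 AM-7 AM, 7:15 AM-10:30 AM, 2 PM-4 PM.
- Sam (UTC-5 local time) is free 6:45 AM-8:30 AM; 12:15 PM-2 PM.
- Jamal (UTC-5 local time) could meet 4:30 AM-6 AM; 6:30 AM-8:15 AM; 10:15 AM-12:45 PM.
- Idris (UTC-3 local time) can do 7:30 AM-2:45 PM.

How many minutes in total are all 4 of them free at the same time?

Nadia in UTC: 09:45-10:00, 10:15-13:30, 17:00-19:00 (add 3h to convert from UTC-3).
Sam in UTC: 11:45-13:30, 17:15-19:00 (add 5h to convert from UTC-5).
Jamal in UTC: 09:30-11:00, 11:30-13:15, 15:15-17:45 (add 5h to convert from UTC-5).
Idris in UTC: 10:30-17:45 (add 3h to convert from UTC-3).
Nadia ∩ Sam: 11:45-13:30, 17:15-19:00.
Nadia ∩ Sam ∩ Jamal: 11:45-13:15, 17:15-17:45.
Nadia ∩ Sam ∩ Jamal ∩ Idris: 11:45-13:15, 17:15-17:45.
Those are the intersection windows.
Summing the common windows: 90 + 30 = 120 minutes.

120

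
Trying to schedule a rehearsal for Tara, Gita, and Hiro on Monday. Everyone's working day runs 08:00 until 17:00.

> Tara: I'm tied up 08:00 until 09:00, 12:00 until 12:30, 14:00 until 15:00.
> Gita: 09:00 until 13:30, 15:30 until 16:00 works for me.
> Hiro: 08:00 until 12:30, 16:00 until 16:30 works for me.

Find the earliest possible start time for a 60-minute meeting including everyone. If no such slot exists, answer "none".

Tara free: 09:00-12:00, 12:30-14:00, 15:00-17:00 (invert busy blocks within the working day).
Gita free: 09:00-13:30, 15:30-16:00.
Hiro free: 08:00-12:30, 16:00-16:30.
Tara ∩ Gita: 09:00-12:00, 12:30-13:30, 15:30-16:00.
Tara ∩ Gita ∩ Hiro: 09:00-12:00.
So the common availability across everyone is 09:00-12:00.
The first common window of at least 60 minutes is 09:00-12:00, so the earliest start is 09:00.

09:00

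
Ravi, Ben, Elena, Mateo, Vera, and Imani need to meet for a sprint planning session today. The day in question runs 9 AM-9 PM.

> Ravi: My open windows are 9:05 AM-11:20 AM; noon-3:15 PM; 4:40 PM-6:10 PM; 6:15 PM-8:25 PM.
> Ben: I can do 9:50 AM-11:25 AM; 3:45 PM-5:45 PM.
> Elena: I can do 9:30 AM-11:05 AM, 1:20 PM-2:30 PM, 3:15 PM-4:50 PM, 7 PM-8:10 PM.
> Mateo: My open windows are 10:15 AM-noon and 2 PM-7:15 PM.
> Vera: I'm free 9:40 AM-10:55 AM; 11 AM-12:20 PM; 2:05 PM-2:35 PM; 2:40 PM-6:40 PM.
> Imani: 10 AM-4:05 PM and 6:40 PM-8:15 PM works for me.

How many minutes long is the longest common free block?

Ravi ∩ Ben: 09:50-11:20, 16:40-17:45.
Ravi ∩ Ben ∩ Elena: 09:50-11:05, 16:40-16:50.
Ravi ∩ Ben ∩ Elena ∩ Mateo: 10:15-11:05, 16:40-16:50.
Ravi ∩ Ben ∩ Elena ∩ Mateo ∩ Vera: 10:15-10:55, 11:00-11:05, 16:40-16:50.
Ravi ∩ Ben ∩ Elena ∩ Mateo ∩ Vera ∩ Imani: 10:15-10:55, 11:00-11:05.
The longest is 10:15-10:55 at 40 minutes.

40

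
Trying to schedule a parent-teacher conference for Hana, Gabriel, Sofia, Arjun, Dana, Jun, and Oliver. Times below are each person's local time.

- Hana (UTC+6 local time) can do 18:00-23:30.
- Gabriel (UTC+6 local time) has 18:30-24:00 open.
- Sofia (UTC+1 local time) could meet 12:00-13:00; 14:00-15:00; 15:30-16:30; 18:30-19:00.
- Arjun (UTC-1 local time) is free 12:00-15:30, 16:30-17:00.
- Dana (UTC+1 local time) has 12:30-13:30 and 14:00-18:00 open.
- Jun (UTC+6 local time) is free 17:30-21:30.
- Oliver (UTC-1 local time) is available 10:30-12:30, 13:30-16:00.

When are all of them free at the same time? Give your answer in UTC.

13:00-13:30, 14:30-15:30

Hana in UTC: 12:00-17:30 (subtract 6h to convert from UTC+6).
Gabriel in UTC: 12:30-18:00 (subtract 6h to convert from UTC+6).
Sofia in UTC: 11:00-12:00, 13:00-14:00, 14:30-15:30, 17:30-18:00 (subtract 1h to convert from UTC+1).
Arjun in UTC: 13:00-16:30, 17:30-18:00 (add 1h to convert from UTC-1).
Dana in UTC: 11:30-12:30, 13:00-17:00 (subtract 1h to convert from UTC+1).
Jun in UTC: 11:30-15:30 (subtract 6h to convert from UTC+6).
Oliver in UTC: 11:30-13:30, 14:30-17:00 (add 1h to convert from UTC-1).
Hana ∩ Gabriel: 12:30-17:30.
Hana ∩ Gabriel ∩ Sofia: 13:00-14:00, 14:30-15:30.
Hana ∩ Gabriel ∩ Sofia ∩ Arjun: 13:00-14:00, 14:30-15:30.
Hana ∩ Gabriel ∩ Sofia ∩ Arjun ∩ Dana: 13:00-14:00, 14:30-15:30.
Hana ∩ Gabriel ∩ Sofia ∩ Arjun ∩ Dana ∩ Jun: 13:00-14:00, 14:30-15:30.
Hana ∩ Gabriel ∩ Sofia ∩ Arjun ∩ Dana ∩ Jun ∩ Oliver: 13:00-13:30, 14:30-15:30.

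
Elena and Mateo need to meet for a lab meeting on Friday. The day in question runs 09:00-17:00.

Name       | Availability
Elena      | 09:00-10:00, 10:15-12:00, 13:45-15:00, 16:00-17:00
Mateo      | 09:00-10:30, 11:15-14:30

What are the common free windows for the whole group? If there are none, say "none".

Elena ∩ Mateo: 09:00-10:00, 10:15-10:30, 11:15-12:00, 13:45-14:30.

09:00-10:00, 10:15-10:30, 11:15-12:00, 13:45-14:30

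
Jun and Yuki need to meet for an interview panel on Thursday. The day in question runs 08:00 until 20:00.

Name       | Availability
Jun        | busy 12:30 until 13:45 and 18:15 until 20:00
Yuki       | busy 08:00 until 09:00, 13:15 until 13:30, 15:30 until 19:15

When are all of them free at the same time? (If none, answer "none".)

Jun free: 08:00-12:30, 13:45-18:15 (invert busy blocks within the working day).
Yuki free: 09:00-13:15, 13:30-15:30, 19:15-20:00 (invert busy blocks within the working day).
Jun ∩ Yuki: 09:00-12:30, 13:45-15:30.

09:00-12:30, 13:45-15:30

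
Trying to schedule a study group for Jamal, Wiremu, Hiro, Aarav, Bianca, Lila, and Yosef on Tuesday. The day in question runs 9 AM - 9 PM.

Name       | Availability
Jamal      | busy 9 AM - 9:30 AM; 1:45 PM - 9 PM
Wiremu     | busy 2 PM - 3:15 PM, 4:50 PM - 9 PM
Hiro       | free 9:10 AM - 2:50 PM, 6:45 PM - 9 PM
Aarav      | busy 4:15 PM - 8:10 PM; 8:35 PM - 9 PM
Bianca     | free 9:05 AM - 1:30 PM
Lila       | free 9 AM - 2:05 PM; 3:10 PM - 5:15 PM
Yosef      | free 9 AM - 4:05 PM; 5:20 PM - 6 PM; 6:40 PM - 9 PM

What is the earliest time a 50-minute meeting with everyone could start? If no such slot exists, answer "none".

09:30

Jamal free: 09:30-13:45 (invert busy blocks within the working day).
Wiremu free: 09:00-14:00, 15:15-16:50 (invert busy blocks within the working day).
Hiro free: 09:10-14:50, 18:45-21:00.
Aarav free: 09:00-16:15, 20:10-20:35 (invert busy blocks within the working day).
Bianca free: 09:05-13:30.
Lila free: 09:00-14:05, 15:10-17:15.
Yosef free: 09:00-16:05, 17:20-18:00, 18:40-21:00.
Jamal ∩ Wiremu: 09:30-13:45.
Jamal ∩ Wiremu ∩ Hiro: 09:30-13:45.
Jamal ∩ Wiremu ∩ Hiro ∩ Aarav: 09:30-13:45.
Jamal ∩ Wiremu ∩ Hiro ∩ Aarav ∩ Bianca: 09:30-13:30.
Jamal ∩ Wiremu ∩ Hiro ∩ Aarav ∩ Bianca ∩ Lila: 09:30-13:30.
Jamal ∩ Wiremu ∩ Hiro ∩ Aarav ∩ Bianca ∩ Lila ∩ Yosef: 09:30-13:30.
So the common availability across everyone is 09:30-13:30.
The first common window of at least 50 minutes is 09:30-13:30, so the earliest start is 09:30.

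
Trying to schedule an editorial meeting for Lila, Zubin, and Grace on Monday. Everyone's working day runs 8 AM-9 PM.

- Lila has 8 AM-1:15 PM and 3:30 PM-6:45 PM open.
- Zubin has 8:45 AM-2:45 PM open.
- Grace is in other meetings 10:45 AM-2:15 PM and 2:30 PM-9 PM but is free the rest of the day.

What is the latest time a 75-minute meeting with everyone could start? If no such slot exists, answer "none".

09:30

Lila free: 08:00-13:15, 15:30-18:45.
Zubin free: 08:45-14:45.
Grace free: 08:00-10:45, 14:15-14:30 (invert busy blocks within the working day).
Lila ∩ Zubin: 08:45-13:15.
Lila ∩ Zubin ∩ Grace: 08:45-10:45.
The last common window of at least 75 minutes is 08:45-10:45; a 75-minute meeting can start as late as 09:30 and still end by 10:45.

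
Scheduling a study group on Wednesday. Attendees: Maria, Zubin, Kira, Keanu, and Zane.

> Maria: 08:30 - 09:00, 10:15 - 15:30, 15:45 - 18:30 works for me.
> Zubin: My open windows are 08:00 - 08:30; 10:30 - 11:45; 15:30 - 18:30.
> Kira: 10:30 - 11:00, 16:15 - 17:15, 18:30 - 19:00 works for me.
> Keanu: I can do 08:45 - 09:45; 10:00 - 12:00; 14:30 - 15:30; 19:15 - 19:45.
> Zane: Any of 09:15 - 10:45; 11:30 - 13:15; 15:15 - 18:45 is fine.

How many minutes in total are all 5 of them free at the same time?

Maria ∩ Zubin: 10:30-11:45, 15:45-18:30.
Maria ∩ Zubin ∩ Kira: 10:30-11:00, 16:15-17:15.
Maria ∩ Zubin ∩ Kira ∩ Keanu: 10:30-11:00.
Maria ∩ Zubin ∩ Kira ∩ Keanu ∩ Zane: 10:30-10:45.
That's a single block of 15 minutes.

15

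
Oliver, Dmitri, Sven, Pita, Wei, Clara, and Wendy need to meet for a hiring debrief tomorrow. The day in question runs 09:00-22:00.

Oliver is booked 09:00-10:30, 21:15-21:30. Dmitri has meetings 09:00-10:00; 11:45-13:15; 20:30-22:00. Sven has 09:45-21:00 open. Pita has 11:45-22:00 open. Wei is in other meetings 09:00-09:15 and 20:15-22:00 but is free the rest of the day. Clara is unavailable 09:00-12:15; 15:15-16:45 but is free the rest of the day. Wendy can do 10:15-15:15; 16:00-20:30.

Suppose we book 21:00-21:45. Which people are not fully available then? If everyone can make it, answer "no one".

Dmitri, Oliver, Sven, Wei, Wendy

Oliver free: 10:30-21:15, 21:30-22:00 (invert busy blocks within the working day).
Dmitri free: 10:00-11:45, 13:15-20:30 (invert busy blocks within the working day).
Sven free: 09:45-21:00.
Pita free: 11:45-22:00.
Wei free: 09:15-20:15 (invert busy blocks within the working day).
Clara free: 12:15-15:15, 16:45-22:00 (invert busy blocks within the working day).
Wendy free: 10:15-15:15, 16:00-20:30.
Oliver: not fully free for 21:00-21:45. Dmitri: not fully free for 21:00-21:45. Sven: not fully free for 21:00-21:45. Pita: free for 21:00-21:45. Wei: not fully free for 21:00-21:45. Clara: free for 21:00-21:45. Wendy: not fully free for 21:00-21:45.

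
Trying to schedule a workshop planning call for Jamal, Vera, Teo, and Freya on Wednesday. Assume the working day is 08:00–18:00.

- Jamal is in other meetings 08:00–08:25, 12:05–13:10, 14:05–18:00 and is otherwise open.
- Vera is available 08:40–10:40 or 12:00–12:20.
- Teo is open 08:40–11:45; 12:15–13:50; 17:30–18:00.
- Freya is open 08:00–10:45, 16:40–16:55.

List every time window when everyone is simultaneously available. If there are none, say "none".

Jamal free: 08:25-12:05, 13:10-14:05 (invert busy blocks within the working day).
Vera free: 08:40-10:40, 12:00-12:20.
Teo free: 08:40-11:45, 12:15-13:50, 17:30-18:00.
Freya free: 08:00-10:45, 16:40-16:55.
Jamal ∩ Vera: 08:40-10:40, 12:00-12:05.
Jamal ∩ Vera ∩ Teo: 08:40-10:40.
Jamal ∩ Vera ∩ Teo ∩ Freya: 08:40-10:40.
So the common availability across everyone is 08:40-10:40.

08:40-10:40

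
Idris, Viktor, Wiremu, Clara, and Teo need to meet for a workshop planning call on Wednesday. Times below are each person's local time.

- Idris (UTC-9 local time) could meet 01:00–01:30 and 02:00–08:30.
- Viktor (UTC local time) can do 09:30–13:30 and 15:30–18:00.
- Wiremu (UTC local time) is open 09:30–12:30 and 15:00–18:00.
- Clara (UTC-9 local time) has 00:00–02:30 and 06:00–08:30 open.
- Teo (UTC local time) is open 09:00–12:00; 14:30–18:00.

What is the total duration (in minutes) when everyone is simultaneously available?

180

Idris in UTC: 10:00-10:30, 11:00-17:30 (add 9h to convert from UTC-9).
Viktor in UTC: 09:30-13:30, 15:30-18:00.
Wiremu in UTC: 09:30-12:30, 15:00-18:00.
Clara in UTC: 09:00-11:30, 15:00-17:30 (add 9h to convert from UTC-9).
Teo in UTC: 09:00-12:00, 14:30-18:00.
Idris ∩ Viktor: 10:00-10:30, 11:00-13:30, 15:30-17:30.
Idris ∩ Viktor ∩ Wiremu: 10:00-10:30, 11:00-12:30, 15:30-17:30.
Idris ∩ Viktor ∩ Wiremu ∩ Clara: 10:00-10:30, 11:00-11:30, 15:30-17:30.
Idris ∩ Viktor ∩ Wiremu ∩ Clara ∩ Teo: 10:00-10:30, 11:00-11:30, 15:30-17:30.
Those are the intersection windows.
Summing the common windows: 30 + 30 + 120 = 180 minutes.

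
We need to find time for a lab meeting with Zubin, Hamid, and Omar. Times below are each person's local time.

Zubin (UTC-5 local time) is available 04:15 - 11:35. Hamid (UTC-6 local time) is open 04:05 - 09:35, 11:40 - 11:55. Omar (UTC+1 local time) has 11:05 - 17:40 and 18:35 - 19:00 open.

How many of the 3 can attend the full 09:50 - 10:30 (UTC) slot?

1

Zubin in UTC: 09:15-16:35 (add 5h to convert from UTC-5).
Hamid in UTC: 10:05-15:35, 17:40-17:55 (add 6h to convert from UTC-6).
Omar in UTC: 10:05-16:40, 17:35-18:00 (subtract 1h to convert from UTC+1).
Zubin can make the full 09:50-10:30 slot — that's 1.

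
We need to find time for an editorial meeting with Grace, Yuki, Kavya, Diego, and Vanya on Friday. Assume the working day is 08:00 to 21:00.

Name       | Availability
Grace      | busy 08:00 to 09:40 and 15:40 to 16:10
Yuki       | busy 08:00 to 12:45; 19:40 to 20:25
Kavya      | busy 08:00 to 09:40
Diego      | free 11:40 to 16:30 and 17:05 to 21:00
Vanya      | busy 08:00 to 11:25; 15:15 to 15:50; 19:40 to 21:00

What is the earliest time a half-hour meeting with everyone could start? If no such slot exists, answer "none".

Grace free: 09:40-15:40, 16:10-21:00 (invert busy blocks within the working day).
Yuki free: 12:45-19:40, 20:25-21:00 (invert busy blocks within the working day).
Kavya free: 09:40-21:00 (invert busy blocks within the working day).
Diego free: 11:40-16:30, 17:05-21:00.
Vanya free: 11:25-15:15, 15:50-19:40 (invert busy blocks within the working day).
Grace ∩ Yuki: 12:45-15:40, 16:10-19:40, 20:25-21:00.
Grace ∩ Yuki ∩ Kavya: 12:45-15:40, 16:10-19:40, 20:25-21:00.
Grace ∩ Yuki ∩ Kavya ∩ Diego: 12:45-15:40, 16:10-16:30, 17:05-19:40, 20:25-21:00.
Grace ∩ Yuki ∩ Kavya ∩ Diego ∩ Vanya: 12:45-15:15, 16:10-16:30, 17:05-19:40.
The first common window of at least 30 minutes is 12:45-15:15, so the earliest start is 12:45.

12:45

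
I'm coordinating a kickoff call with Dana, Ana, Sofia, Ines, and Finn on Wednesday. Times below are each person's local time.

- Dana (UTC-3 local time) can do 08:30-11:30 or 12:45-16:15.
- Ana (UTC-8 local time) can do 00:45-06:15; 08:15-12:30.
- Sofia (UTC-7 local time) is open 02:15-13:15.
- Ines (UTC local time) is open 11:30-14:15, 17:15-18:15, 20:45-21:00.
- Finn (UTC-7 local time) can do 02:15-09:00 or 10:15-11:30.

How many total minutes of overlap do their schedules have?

Dana in UTC: 11:30-14:30, 15:45-19:15 (add 3h to convert from UTC-3).
Ana in UTC: 08:45-14:15, 16:15-20:30 (add 8h to convert from UTC-8).
Sofia in UTC: 09:15-20:15 (add 7h to convert from UTC-7).
Ines in UTC: 11:30-14:15, 17:15-18:15, 20:45-21:00.
Finn in UTC: 09:15-16:00, 17:15-18:30 (add 7h to convert from UTC-7).
Dana ∩ Ana: 11:30-14:15, 16:15-19:15.
Dana ∩ Ana ∩ Sofia: 11:30-14:15, 16:15-19:15.
Dana ∩ Ana ∩ Sofia ∩ Ines: 11:30-14:15, 17:15-18:15.
Dana ∩ Ana ∩ Sofia ∩ Ines ∩ Finn: 11:30-14:15, 17:15-18:15.
Summing the common windows: 165 + 60 = 225 minutes.

225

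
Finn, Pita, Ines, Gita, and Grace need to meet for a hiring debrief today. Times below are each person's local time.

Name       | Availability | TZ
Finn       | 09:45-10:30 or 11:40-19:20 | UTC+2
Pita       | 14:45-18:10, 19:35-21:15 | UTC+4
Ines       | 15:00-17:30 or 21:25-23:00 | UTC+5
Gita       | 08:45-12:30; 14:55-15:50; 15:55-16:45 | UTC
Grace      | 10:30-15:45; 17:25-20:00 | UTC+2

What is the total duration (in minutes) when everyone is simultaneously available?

Finn in UTC: 07:45-08:30, 09:40-17:20 (subtract 2h to convert from UTC+2).
Pita in UTC: 10:45-14:10, 15:35-17:15 (subtract 4h to convert from UTC+4).
Ines in UTC: 10:00-12:30, 16:25-18:00 (subtract 5h to convert from UTC+5).
Gita in UTC: 08:45-12:30, 14:55-15:50, 15:55-16:45.
Grace in UTC: 08:30-13:45, 15:25-18:00 (subtract 2h to convert from UTC+2).
Finn ∩ Pita: 10:45-14:10, 15:35-17:15.
Finn ∩ Pita ∩ Ines: 10:45-12:30, 16:25-17:15.
Finn ∩ Pita ∩ Ines ∩ Gita: 10:45-12:30, 16:25-16:45.
Finn ∩ Pita ∩ Ines ∩ Gita ∩ Grace: 10:45-12:30, 16:25-16:45.
Those are the intersection windows.
Summing the common windows: 105 + 20 = 125 minutes.

125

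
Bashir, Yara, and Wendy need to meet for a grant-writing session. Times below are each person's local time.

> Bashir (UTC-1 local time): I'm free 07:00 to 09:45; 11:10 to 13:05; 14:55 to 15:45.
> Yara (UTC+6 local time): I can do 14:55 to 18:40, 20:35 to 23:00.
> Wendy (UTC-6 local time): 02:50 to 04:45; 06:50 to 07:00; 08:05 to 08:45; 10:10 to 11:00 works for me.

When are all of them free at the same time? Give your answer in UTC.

08:55-10:45, 16:10-16:45

Bashir in UTC: 08:00-10:45, 12:10-14:05, 15:55-16:45 (add 1h to convert from UTC-1).
Yara in UTC: 08:55-12:40, 14:35-17:00 (subtract 6h to convert from UTC+6).
Wendy in UTC: 08:50-10:45, 12:50-13:00, 14:05-14:45, 16:10-17:00 (add 6h to convert from UTC-6).
Bashir ∩ Yara: 08:55-10:45, 12:10-12:40, 15:55-16:45.
Bashir ∩ Yara ∩ Wendy: 08:55-10:45, 16:10-16:45.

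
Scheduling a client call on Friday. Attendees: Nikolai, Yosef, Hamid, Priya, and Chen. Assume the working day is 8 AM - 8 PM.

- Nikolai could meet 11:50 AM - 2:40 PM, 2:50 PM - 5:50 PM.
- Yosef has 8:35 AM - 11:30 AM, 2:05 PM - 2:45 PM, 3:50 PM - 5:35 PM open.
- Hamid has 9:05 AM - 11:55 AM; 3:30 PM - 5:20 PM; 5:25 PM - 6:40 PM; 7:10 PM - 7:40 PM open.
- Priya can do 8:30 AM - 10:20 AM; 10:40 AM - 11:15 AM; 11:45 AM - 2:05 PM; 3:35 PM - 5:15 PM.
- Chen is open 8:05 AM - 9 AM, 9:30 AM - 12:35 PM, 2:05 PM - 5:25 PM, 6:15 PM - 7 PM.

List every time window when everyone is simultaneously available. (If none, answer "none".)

15:50-17:15

Nikolai ∩ Yosef: 14:05-14:40, 15:50-17:35.
Nikolai ∩ Yosef ∩ Hamid: 15:50-17:20, 17:25-17:35.
Nikolai ∩ Yosef ∩ Hamid ∩ Priya: 15:50-17:15.
Nikolai ∩ Yosef ∩ Hamid ∩ Priya ∩ Chen: 15:50-17:15.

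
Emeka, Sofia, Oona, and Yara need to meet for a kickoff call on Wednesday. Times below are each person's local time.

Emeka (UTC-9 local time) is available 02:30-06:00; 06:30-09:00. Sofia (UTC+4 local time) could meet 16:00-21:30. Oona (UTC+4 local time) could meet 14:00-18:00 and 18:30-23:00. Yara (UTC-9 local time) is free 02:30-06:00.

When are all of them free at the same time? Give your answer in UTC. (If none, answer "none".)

12:00-14:00, 14:30-15:00

Emeka in UTC: 11:30-15:00, 15:30-18:00 (add 9h to convert from UTC-9).
Sofia in UTC: 12:00-17:30 (subtract 4h to convert from UTC+4).
Oona in UTC: 10:00-14:00, 14:30-19:00 (subtract 4h to convert from UTC+4).
Yara in UTC: 11:30-15:00 (add 9h to convert from UTC-9).
Emeka ∩ Sofia: 12:00-15:00, 15:30-17:30.
Emeka ∩ Sofia ∩ Oona: 12:00-14:00, 14:30-15:00, 15:30-17:30.
Emeka ∩ Sofia ∩ Oona ∩ Yara: 12:00-14:00, 14:30-15:00.
Those are the intersection windows.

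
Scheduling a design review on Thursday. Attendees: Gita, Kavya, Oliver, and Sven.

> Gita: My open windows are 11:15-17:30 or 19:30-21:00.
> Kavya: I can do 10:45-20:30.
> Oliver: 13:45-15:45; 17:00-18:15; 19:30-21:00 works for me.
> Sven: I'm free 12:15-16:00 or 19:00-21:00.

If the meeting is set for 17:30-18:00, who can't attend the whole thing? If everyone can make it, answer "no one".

Gita, Sven

Gita: not fully free for 17:30-18:00. Kavya: free for 17:30-18:00. Oliver: free for 17:30-18:00. Sven: not fully free for 17:30-18:00.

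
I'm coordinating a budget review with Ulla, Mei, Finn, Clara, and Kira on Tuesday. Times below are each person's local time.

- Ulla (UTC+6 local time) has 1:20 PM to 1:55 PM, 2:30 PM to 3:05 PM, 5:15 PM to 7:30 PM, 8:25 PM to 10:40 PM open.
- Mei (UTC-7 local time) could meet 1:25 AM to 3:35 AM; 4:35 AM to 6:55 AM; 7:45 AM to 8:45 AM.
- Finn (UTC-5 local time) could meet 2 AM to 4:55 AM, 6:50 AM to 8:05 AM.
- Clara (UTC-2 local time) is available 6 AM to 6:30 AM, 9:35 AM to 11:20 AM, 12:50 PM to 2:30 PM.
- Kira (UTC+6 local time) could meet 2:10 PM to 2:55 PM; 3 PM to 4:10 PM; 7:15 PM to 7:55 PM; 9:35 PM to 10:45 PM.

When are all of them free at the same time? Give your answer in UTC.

Ulla in UTC: 07:20-07:55, 08:30-09:05, 11:15-13:30, 14:25-16:40 (subtract 6h to convert from UTC+6).
Mei in UTC: 08:25-10:35, 11:35-13:55, 14:45-15:45 (add 7h to convert from UTC-7).
Finn in UTC: 07:00-09:55, 11:50-13:05 (add 5h to convert from UTC-5).
Clara in UTC: 08:00-08:30, 11:35-13:20, 14:50-16:30 (add 2h to convert from UTC-2).
Kira in UTC: 08:10-08:55, 09:00-10:10, 13:15-13:55, 15:35-16:45 (subtract 6h to convert from UTC+6).
Ulla ∩ Mei: 08:30-09:05, 11:35-13:30, 14:45-15:45.
Ulla ∩ Mei ∩ Finn: 08:30-09:05, 11:50-13:05.
Ulla ∩ Mei ∩ Finn ∩ Clara: 11:50-13:05.
Ulla ∩ Mei ∩ Finn ∩ Clara ∩ Kira: ∅.
There is no time when everyone is free.

none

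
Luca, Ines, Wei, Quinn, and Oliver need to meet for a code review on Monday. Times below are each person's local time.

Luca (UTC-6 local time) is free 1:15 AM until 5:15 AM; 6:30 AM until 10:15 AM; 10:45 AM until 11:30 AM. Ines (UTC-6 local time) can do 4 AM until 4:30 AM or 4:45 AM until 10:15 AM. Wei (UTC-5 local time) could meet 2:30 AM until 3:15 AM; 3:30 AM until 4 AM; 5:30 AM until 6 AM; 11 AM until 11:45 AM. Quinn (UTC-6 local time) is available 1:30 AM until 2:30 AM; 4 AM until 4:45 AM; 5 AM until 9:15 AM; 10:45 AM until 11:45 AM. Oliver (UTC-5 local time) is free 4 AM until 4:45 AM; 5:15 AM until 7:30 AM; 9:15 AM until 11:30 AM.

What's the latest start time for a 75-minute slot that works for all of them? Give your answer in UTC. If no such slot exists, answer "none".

Luca in UTC: 07:15-11:15, 12:30-16:15, 16:45-17:30 (add 6h to convert from UTC-6).
Ines in UTC: 10:00-10:30, 10:45-16:15 (add 6h to convert from UTC-6).
Wei in UTC: 07:30-08:15, 08:30-09:00, 10:30-11:00, 16:00-16:45 (add 5h to convert from UTC-5).
Quinn in UTC: 07:30-08:30, 10:00-10:45, 11:00-15:15, 16:45-17:45 (add 6h to convert from UTC-6).
Oliver in UTC: 09:00-09:45, 10:15-12:30, 14:15-16:30 (add 5h to convert from UTC-5).
Luca ∩ Ines: 10:00-10:30, 10:45-11:15, 12:30-16:15.
Luca ∩ Ines ∩ Wei: 10:45-11:00, 16:00-16:15.
Luca ∩ Ines ∩ Wei ∩ Quinn: ∅.
Luca ∩ Ines ∩ Wei ∩ Quinn ∩ Oliver: ∅.
There is no time when everyone is free.
No common window is at least 75 minutes long.

none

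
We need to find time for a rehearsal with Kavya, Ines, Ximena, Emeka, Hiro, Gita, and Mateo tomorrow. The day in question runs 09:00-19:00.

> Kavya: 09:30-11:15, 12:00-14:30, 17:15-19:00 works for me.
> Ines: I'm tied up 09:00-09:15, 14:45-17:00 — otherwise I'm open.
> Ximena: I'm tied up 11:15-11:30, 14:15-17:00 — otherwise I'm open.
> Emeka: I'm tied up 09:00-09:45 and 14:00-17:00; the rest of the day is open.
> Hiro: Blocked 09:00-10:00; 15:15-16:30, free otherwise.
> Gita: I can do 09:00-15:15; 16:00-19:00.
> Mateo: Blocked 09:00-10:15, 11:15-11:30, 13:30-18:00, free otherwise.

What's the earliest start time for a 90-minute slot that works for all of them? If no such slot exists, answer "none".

12:00

Kavya free: 09:30-11:15, 12:00-14:30, 17:15-19:00.
Ines free: 09:15-14:45, 17:00-19:00 (invert busy blocks within the working day).
Ximena free: 09:00-11:15, 11:30-14:15, 17:00-19:00 (invert busy blocks within the working day).
Emeka free: 09:45-14:00, 17:00-19:00 (invert busy blocks within the working day).
Hiro free: 10:00-15:15, 16:30-19:00 (invert busy blocks within the working day).
Gita free: 09:00-15:15, 16:00-19:00.
Mateo free: 10:15-11:15, 11:30-13:30, 18:00-19:00 (invert busy blocks within the working day).
Kavya ∩ Ines: 09:30-11:15, 12:00-14:30, 17:15-19:00.
Kavya ∩ Ines ∩ Ximena: 09:30-11:15, 12:00-14:15, 17:15-19:00.
Kavya ∩ Ines ∩ Ximena ∩ Emeka: 09:45-11:15, 12:00-14:00, 17:15-19:00.
Kavya ∩ Ines ∩ Ximena ∩ Emeka ∩ Hiro: 10:00-11:15, 12:00-14:00, 17:15-19:00.
Kavya ∩ Ines ∩ Ximena ∩ Emeka ∩ Hiro ∩ Gita: 10:00-11:15, 12:00-14:00, 17:15-19:00.
Kavya ∩ Ines ∩ Ximena ∩ Emeka ∩ Hiro ∩ Gita ∩ Mateo: 10:15-11:15, 12:00-13:30, 18:00-19:00.
The first common window of at least 90 minutes is 12:00-13:30, so the earliest start is 12:00.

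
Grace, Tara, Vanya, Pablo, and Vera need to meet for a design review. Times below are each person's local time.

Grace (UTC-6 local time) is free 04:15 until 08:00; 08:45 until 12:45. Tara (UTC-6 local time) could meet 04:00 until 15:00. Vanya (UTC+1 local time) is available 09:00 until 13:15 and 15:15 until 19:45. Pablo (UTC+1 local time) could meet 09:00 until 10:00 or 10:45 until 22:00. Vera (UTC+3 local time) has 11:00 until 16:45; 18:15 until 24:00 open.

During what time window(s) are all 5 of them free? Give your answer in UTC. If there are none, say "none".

Grace in UTC: 10:15-14:00, 14:45-18:45 (add 6h to convert from UTC-6).
Tara in UTC: 10:00-21:00 (add 6h to convert from UTC-6).
Vanya in UTC: 08:00-12:15, 14:15-18:45 (subtract 1h to convert from UTC+1).
Pablo in UTC: 08:00-09:00, 09:45-21:00 (subtract 1h to convert from UTC+1).
Vera in UTC: 08:00-13:45, 15:15-21:00 (subtract 3h to convert from UTC+3).
Grace ∩ Tara: 10:15-14:00, 14:45-18:45.
Grace ∩ Tara ∩ Vanya: 10:15-12:15, 14:45-18:45.
Grace ∩ Tara ∩ Vanya ∩ Pablo: 10:15-12:15, 14:45-18:45.
Grace ∩ Tara ∩ Vanya ∩ Pablo ∩ Vera: 10:15-12:15, 15:15-18:45.

10:15-12:15, 15:15-18:45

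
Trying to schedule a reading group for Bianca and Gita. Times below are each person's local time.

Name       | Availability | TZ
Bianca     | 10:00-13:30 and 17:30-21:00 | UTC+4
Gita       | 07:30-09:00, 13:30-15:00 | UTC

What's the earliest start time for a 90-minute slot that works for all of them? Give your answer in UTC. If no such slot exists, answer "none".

07:30

Bianca in UTC: 06:00-09:30, 13:30-17:00 (subtract 4h to convert from UTC+4).
Gita in UTC: 07:30-09:00, 13:30-15:00.
Bianca ∩ Gita: 07:30-09:00, 13:30-15:00.
The first common window of at least 90 minutes is 07:30-09:00, so the earliest start is 07:30.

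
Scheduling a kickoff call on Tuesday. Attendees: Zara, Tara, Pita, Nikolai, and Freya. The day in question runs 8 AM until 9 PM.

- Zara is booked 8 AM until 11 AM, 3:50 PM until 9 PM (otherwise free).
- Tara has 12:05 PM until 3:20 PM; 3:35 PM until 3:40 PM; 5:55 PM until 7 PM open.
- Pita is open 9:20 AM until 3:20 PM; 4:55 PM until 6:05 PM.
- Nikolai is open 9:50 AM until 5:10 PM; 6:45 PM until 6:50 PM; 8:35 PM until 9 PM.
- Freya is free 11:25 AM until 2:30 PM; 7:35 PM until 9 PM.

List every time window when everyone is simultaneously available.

12:05-14:30

Zara free: 11:00-15:50 (invert busy blocks within the working day).
Tara free: 12:05-15:20, 15:35-15:40, 17:55-19:00.
Pita free: 09:20-15:20, 16:55-18:05.
Nikolai free: 09:50-17:10, 18:45-18:50, 20:35-21:00.
Freya free: 11:25-14:30, 19:35-21:00.
Zara ∩ Tara: 12:05-15:20, 15:35-15:40.
Zara ∩ Tara ∩ Pita: 12:05-15:20.
Zara ∩ Tara ∩ Pita ∩ Nikolai: 12:05-15:20.
Zara ∩ Tara ∩ Pita ∩ Nikolai ∩ Freya: 12:05-14:30.
So the common availability across everyone is 12:05-14:30.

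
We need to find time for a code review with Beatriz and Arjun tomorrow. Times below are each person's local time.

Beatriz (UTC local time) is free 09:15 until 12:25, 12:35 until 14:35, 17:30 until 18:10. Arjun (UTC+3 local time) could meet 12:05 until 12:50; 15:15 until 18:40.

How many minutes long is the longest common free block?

120

Beatriz in UTC: 09:15-12:25, 12:35-14:35, 17:30-18:10.
Arjun in UTC: 09:05-09:50, 12:15-15:40 (subtract 3h to convert from UTC+3).
Beatriz ∩ Arjun: 09:15-09:50, 12:15-12:25, 12:35-14:35.
So the common availability across everyone is 09:15-09:50, 12:15-12:25, 12:35-14:35.
The longest is 12:35-14:35 at 120 minutes.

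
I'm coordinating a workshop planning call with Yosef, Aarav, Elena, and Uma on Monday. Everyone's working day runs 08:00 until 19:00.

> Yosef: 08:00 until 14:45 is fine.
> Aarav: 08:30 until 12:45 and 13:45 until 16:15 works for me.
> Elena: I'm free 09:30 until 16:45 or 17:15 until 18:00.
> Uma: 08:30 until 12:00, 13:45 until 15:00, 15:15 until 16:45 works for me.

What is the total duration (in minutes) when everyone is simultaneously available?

Yosef ∩ Aarav: 08:30-12:45, 13:45-14:45.
Yosef ∩ Aarav ∩ Elena: 09:30-12:45, 13:45-14:45.
Yosef ∩ Aarav ∩ Elena ∩ Uma: 09:30-12:00, 13:45-14:45.
Summing the common windows: 150 + 60 = 210 minutes.

210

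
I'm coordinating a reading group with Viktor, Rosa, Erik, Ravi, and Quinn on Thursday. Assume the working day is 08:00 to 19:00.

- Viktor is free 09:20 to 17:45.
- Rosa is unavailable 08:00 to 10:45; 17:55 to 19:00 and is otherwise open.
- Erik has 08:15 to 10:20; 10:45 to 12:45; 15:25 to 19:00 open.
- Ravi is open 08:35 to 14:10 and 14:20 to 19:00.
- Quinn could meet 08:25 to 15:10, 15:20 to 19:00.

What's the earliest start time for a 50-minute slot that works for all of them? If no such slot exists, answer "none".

Viktor free: 09:20-17:45.
Rosa free: 10:45-17:55 (invert busy blocks within the working day).
Erik free: 08:15-10:20, 10:45-12:45, 15:25-19:00.
Ravi free: 08:35-14:10, 14:20-19:00.
Quinn free: 08:25-15:10, 15:20-19:00.
Viktor ∩ Rosa: 10:45-17:45.
Viktor ∩ Rosa ∩ Erik: 10:45-12:45, 15:25-17:45.
Viktor ∩ Rosa ∩ Erik ∩ Ravi: 10:45-12:45, 15:25-17:45.
Viktor ∩ Rosa ∩ Erik ∩ Ravi ∩ Quinn: 10:45-12:45, 15:25-17:45.
The first common window of at least 50 minutes is 10:45-12:45, so the earliest start is 10:45.

10:45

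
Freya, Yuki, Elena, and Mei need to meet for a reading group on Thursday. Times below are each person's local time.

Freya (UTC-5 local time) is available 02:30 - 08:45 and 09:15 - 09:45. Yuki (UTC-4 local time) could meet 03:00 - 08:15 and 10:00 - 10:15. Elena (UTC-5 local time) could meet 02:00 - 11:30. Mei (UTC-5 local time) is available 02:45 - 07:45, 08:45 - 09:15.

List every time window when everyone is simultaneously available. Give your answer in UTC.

07:45-12:15

Freya in UTC: 07:30-13:45, 14:15-14:45 (add 5h to convert from UTC-5).
Yuki in UTC: 07:00-12:15, 14:00-14:15 (add 4h to convert from UTC-4).
Elena in UTC: 07:00-16:30 (add 5h to convert from UTC-5).
Mei in UTC: 07:45-12:45, 13:45-14:15 (add 5h to convert from UTC-5).
Freya ∩ Yuki: 07:30-12:15.
Freya ∩ Yuki ∩ Elena: 07:30-12:15.
Freya ∩ Yuki ∩ Elena ∩ Mei: 07:45-12:15.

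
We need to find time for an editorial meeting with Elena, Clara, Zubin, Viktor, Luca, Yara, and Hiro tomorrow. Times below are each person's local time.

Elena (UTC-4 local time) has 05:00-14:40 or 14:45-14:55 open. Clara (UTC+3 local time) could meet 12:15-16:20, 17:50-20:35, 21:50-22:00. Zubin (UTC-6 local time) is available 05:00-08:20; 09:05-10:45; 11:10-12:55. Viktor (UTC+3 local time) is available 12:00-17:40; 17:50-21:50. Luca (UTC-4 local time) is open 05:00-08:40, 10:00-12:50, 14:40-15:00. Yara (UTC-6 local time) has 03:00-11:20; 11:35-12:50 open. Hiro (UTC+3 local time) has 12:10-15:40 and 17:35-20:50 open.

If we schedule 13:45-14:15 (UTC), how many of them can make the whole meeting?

Elena in UTC: 09:00-18:40, 18:45-18:55 (add 4h to convert from UTC-4).
Clara in UTC: 09:15-13:20, 14:50-17:35, 18:50-19:00 (subtract 3h to convert from UTC+3).
Zubin in UTC: 11:00-14:20, 15:05-16:45, 17:10-18:55 (add 6h to convert from UTC-6).
Viktor in UTC: 09:00-14:40, 14:50-18:50 (subtract 3h to convert from UTC+3).
Luca in UTC: 09:00-12:40, 14:00-16:50, 18:40-19:00 (add 4h to convert from UTC-4).
Yara in UTC: 09:00-17:20, 17:35-18:50 (add 6h to convert from UTC-6).
Hiro in UTC: 09:10-12:40, 14:35-17:50 (subtract 3h to convert from UTC+3).
Elena, Zubin, Viktor, and Yara can make the full 13:45-14:15 slot — that's 4.

4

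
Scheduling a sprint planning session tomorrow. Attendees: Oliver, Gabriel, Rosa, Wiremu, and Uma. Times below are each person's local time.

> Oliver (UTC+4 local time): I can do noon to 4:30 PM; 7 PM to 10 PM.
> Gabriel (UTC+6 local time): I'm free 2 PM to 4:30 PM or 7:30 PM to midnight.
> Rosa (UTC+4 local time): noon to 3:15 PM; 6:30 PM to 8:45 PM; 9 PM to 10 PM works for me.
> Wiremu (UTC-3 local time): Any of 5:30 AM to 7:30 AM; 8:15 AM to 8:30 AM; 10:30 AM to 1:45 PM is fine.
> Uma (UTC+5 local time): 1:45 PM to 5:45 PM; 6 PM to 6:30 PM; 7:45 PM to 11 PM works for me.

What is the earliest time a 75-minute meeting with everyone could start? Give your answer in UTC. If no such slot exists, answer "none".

08:45

Oliver in UTC: 08:00-12:30, 15:00-18:00 (subtract 4h to convert from UTC+4).
Gabriel in UTC: 08:00-10:30, 13:30-18:00 (subtract 6h to convert from UTC+6).
Rosa in UTC: 08:00-11:15, 14:30-16:45, 17:00-18:00 (subtract 4h to convert from UTC+4).
Wiremu in UTC: 08:30-10:30, 11:15-11:30, 13:30-16:45 (add 3h to convert from UTC-3).
Uma in UTC: 08:45-12:45, 13:00-13:30, 14:45-18:00 (subtract 5h to convert from UTC+5).
Oliver ∩ Gabriel: 08:00-10:30, 15:00-18:00.
Oliver ∩ Gabriel ∩ Rosa: 08:00-10:30, 15:00-16:45, 17:00-18:00.
Oliver ∩ Gabriel ∩ Rosa ∩ Wiremu: 08:30-10:30, 15:00-16:45.
Oliver ∩ Gabriel ∩ Rosa ∩ Wiremu ∩ Uma: 08:45-10:30, 15:00-16:45.
The first common window of at least 75 minutes is 08:45-10:30, so the earliest start is 08:45.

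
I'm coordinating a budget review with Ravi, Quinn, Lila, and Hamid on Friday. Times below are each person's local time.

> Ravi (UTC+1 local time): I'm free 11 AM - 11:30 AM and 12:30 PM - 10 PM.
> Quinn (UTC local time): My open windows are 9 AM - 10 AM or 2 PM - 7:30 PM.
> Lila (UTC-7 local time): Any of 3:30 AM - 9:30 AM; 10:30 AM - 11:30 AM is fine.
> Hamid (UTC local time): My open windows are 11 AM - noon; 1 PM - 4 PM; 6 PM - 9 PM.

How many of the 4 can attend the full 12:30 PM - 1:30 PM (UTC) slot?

Ravi in UTC: 10:00-10:30, 11:30-21:00 (subtract 1h to convert from UTC+1).
Quinn in UTC: 09:00-10:00, 14:00-19:30.
Lila in UTC: 10:30-16:30, 17:30-18:30 (add 7h to convert from UTC-7).
Hamid in UTC: 11:00-12:00, 13:00-16:00, 18:00-21:00.
Ravi and Lila can make the full 12:30-13:30 slot — that's 2.

2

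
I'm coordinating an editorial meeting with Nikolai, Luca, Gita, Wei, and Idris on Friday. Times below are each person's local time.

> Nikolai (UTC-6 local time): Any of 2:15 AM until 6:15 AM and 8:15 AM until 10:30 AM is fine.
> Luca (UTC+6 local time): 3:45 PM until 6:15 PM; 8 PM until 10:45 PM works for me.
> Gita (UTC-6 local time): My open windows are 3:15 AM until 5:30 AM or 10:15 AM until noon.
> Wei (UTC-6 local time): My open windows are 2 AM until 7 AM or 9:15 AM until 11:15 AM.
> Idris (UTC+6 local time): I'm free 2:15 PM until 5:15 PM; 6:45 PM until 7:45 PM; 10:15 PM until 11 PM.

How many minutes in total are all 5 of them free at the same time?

105

Nikolai in UTC: 08:15-12:15, 14:15-16:30 (add 6h to convert from UTC-6).
Luca in UTC: 09:45-12:15, 14:00-16:45 (subtract 6h to convert from UTC+6).
Gita in UTC: 09:15-11:30, 16:15-18:00 (add 6h to convert from UTC-6).
Wei in UTC: 08:00-13:00, 15:15-17:15 (add 6h to convert from UTC-6).
Idris in UTC: 08:15-11:15, 12:45-13:45, 16:15-17:00 (subtract 6h to convert from UTC+6).
Nikolai ∩ Luca: 09:45-12:15, 14:15-16:30.
Nikolai ∩ Luca ∩ Gita: 09:45-11:30, 16:15-16:30.
Nikolai ∩ Luca ∩ Gita ∩ Wei: 09:45-11:30, 16:15-16:30.
Nikolai ∩ Luca ∩ Gita ∩ Wei ∩ Idris: 09:45-11:15, 16:15-16:30.
Summing the common windows: 90 + 15 = 105 minutes.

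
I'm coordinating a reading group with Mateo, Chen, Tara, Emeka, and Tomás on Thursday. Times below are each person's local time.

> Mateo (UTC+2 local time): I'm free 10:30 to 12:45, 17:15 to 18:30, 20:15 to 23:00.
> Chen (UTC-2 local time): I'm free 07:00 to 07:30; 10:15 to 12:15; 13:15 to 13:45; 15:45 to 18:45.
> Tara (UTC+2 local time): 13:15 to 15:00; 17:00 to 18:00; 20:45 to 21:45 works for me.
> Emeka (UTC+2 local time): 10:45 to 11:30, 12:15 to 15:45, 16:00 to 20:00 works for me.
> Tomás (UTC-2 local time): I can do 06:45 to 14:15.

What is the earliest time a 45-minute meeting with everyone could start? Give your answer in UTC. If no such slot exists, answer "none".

Mateo in UTC: 08:30-10:45, 15:15-16:30, 18:15-21:00 (subtract 2h to convert from UTC+2).
Chen in UTC: 09:00-09:30, 12:15-14:15, 15:15-15:45, 17:45-20:45 (add 2h to convert from UTC-2).
Tara in UTC: 11:15-13:00, 15:00-16:00, 18:45-19:45 (subtract 2h to convert from UTC+2).
Emeka in UTC: 08:45-09:30, 10:15-13:45, 14:00-18:00 (subtract 2h to convert from UTC+2).
Tomás in UTC: 08:45-16:15 (add 2h to convert from UTC-2).
Mateo ∩ Chen: 09:00-09:30, 15:15-15:45, 18:15-20:45.
Mateo ∩ Chen ∩ Tara: 15:15-15:45, 18:45-19:45.
Mateo ∩ Chen ∩ Tara ∩ Emeka: 15:15-15:45.
Mateo ∩ Chen ∩ Tara ∩ Emeka ∩ Tomás: 15:15-15:45.
So the common availability across everyone is 15:15-15:45.
No common window is at least 45 minutes long.

none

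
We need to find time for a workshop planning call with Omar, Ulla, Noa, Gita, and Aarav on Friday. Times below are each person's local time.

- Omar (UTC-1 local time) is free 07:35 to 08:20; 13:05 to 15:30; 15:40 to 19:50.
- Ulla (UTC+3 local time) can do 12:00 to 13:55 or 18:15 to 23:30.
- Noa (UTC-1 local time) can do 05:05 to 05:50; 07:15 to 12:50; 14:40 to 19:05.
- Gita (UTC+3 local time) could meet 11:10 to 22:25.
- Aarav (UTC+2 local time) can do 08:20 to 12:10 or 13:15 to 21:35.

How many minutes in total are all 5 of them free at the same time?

Omar in UTC: 08:35-09:20, 14:05-16:30, 16:40-20:50 (add 1h to convert from UTC-1).
Ulla in UTC: 09:00-10:55, 15:15-20:30 (subtract 3h to convert from UTC+3).
Noa in UTC: 06:05-06:50, 08:15-13:50, 15:40-20:05 (add 1h to convert from UTC-1).
Gita in UTC: 08:10-19:25 (subtract 3h to convert from UTC+3).
Aarav in UTC: 06:20-10:10, 11:15-19:35 (subtract 2h to convert from UTC+2).
Omar ∩ Ulla: 09:00-09:20, 15:15-16:30, 16:40-20:30.
Omar ∩ Ulla ∩ Noa: 09:00-09:20, 15:40-16:30, 16:40-20:05.
Omar ∩ Ulla ∩ Noa ∩ Gita: 09:00-09:20, 15:40-16:30, 16:40-19:25.
Omar ∩ Ulla ∩ Noa ∩ Gita ∩ Aarav: 09:00-09:20, 15:40-16:30, 16:40-19:25.
Summing the common windows: 20 + 50 + 165 = 235 minutes.

235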